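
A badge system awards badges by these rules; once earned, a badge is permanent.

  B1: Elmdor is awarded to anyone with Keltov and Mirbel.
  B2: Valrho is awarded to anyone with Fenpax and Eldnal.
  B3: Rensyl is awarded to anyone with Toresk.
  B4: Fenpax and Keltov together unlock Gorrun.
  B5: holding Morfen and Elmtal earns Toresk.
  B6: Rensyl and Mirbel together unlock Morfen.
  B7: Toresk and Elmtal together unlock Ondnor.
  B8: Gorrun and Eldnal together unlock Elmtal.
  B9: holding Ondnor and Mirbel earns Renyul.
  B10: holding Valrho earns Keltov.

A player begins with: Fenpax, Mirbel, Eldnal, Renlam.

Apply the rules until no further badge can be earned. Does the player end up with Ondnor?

Ondnor would need Toresk and Elmtal (B7), but Toresk is never earned.

No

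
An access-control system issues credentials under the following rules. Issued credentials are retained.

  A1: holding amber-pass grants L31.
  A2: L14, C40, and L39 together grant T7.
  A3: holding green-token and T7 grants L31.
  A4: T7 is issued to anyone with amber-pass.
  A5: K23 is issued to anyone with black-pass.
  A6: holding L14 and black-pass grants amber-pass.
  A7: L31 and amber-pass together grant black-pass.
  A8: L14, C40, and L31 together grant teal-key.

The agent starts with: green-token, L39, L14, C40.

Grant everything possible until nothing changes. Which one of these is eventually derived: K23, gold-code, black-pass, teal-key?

teal-key

Holding L14, C40, and L39 grants T7 (A2).
Holding green-token and T7 grants L31 (A3).
Holding L14, C40, and L31 grants teal-key (A8).
No rule produces gold-code, and it is not given. K23 would need black-pass (A5), but black-pass is never granted. black-pass would need L31 and amber-pass (A7), but amber-pass is never granted.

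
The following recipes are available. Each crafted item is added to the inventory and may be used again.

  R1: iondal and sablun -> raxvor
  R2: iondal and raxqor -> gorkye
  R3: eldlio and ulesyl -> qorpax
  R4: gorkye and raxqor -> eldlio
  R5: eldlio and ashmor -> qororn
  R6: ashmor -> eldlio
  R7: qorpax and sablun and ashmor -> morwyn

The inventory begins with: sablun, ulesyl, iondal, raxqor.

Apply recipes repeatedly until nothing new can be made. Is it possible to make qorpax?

Yes

Using R2, iondal and raxqor make gorkye.
Using R4, gorkye and raxqor make eldlio.
Using R3, eldlio and ulesyl make qorpax.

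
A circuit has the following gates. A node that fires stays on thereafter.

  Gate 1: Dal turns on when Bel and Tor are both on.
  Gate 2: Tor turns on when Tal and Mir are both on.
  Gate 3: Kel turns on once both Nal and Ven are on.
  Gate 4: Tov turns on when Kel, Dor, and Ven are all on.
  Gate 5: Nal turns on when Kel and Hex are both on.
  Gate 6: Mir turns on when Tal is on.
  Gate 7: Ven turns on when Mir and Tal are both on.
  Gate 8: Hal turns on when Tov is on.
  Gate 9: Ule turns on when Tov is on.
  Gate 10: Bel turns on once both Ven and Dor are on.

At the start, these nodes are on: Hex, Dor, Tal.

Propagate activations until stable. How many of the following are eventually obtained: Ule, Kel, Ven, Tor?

2

Gate 6: Tal on → Mir on.
Mir and Tal are on, so Ven turns on (Gate 7).
Tal and Mir are on, so Tor turns on (Gate 2).
Ule would need Tov (Gate 9), but Tov never turns on.
Kel would need Nal and Ven (Gate 3), but Nal never turns on.
Ven: reached.
Tor: reached.
Reached: Ven and Tor — 2 of the 4.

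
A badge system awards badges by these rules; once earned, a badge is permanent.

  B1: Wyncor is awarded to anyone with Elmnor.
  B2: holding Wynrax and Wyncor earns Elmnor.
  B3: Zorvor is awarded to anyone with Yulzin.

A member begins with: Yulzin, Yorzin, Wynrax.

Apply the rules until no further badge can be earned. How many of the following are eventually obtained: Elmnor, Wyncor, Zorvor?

With Yulzin, Zorvor is earned (B3).
Elmnor would need Wynrax and Wyncor (B2), but Wyncor is never earned.
Wyncor would need Elmnor (B1), but Elmnor is never earned.
Zorvor: reached.
Reached: Zorvor — 1 of the 3.

1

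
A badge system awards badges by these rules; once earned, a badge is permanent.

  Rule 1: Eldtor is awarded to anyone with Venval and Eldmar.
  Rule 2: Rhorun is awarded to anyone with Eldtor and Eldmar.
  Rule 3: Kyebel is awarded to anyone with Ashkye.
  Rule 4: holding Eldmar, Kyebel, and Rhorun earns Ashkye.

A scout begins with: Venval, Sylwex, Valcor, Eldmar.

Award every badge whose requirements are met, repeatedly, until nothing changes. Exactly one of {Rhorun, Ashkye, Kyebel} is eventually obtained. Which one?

Rhorun

With Venval and Eldmar, Eldtor is earned (Rule 1).
With Eldtor and Eldmar, Rhorun is earned (Rule 2).
Kyebel would need Ashkye (Rule 3), but Ashkye is never earned. Ashkye would need Eldmar, Kyebel, and Rhorun (Rule 4), but Kyebel is never earned.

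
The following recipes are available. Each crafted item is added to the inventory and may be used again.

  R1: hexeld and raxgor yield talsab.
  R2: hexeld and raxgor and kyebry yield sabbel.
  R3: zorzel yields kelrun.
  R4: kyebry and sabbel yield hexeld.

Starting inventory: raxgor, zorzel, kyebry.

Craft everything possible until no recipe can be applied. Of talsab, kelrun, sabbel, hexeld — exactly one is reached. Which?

Using R3, zorzel makes kelrun.
sabbel would need hexeld, raxgor, and kyebry (R2), but hexeld is never obtained. talsab would need hexeld and raxgor (R1), but hexeld is never obtained. hexeld would need kyebry and sabbel (R4), but sabbel is never obtained.

kelrun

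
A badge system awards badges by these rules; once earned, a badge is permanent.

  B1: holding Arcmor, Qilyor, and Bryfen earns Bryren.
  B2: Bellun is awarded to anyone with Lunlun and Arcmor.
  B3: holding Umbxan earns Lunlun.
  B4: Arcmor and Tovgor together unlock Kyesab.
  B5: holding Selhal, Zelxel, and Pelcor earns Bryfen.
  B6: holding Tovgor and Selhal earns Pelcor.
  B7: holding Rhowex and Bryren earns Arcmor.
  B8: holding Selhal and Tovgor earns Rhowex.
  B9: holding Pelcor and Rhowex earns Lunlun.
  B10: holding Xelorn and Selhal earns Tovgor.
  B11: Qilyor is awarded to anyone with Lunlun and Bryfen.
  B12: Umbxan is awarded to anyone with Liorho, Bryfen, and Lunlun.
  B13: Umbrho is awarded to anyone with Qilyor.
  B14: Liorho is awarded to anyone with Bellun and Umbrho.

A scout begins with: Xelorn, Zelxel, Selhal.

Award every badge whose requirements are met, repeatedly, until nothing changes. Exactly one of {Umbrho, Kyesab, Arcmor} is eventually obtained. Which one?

With Xelorn and Selhal, Tovgor is earned (B10).
With Selhal and Tovgor, Rhowex is earned (B8).
With Tovgor and Selhal, Pelcor is earned (B6).
With Pelcor and Rhowex, Lunlun is earned (B9).
With Selhal, Zelxel, and Pelcor, Bryfen is earned (B5).
With Lunlun and Bryfen, Qilyor is earned (B11).
With Qilyor, Umbrho is earned (B13).
Arcmor would need Rhowex and Bryren (B7), but Bryren is never earned. Kyesab would need Arcmor and Tovgor (B4), but Arcmor is never earned.

Umbrho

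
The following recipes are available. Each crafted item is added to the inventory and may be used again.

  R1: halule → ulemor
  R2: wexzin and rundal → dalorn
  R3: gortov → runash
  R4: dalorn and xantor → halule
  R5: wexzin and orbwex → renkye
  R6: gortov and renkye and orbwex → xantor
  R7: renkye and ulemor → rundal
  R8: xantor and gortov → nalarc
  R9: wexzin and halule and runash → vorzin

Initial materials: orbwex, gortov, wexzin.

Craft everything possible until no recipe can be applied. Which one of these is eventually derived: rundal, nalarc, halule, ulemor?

wexzin and orbwex → renkye (R5).
Using R6, gortov, renkye, and orbwex make xantor.
Using R8, xantor and gortov make nalarc.
rundal would need renkye and ulemor (R7), but ulemor is never obtained. halule would need dalorn and xantor (R4), but dalorn is never obtained. ulemor would need halule (R1), but halule is never obtained.

nalarc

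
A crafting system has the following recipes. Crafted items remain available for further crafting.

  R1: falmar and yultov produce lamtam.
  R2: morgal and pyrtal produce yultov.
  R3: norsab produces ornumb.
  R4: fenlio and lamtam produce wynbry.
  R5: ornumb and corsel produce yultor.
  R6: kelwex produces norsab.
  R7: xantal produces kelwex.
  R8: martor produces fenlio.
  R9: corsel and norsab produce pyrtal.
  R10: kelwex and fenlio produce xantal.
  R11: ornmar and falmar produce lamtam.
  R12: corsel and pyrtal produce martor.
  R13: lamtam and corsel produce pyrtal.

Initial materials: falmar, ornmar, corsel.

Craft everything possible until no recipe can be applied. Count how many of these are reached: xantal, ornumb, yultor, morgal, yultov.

xantal would need kelwex and fenlio (R10), but kelwex is never obtained.
ornumb would need norsab (R3), but norsab is never obtained.
yultor would need ornumb and corsel (R5), but ornumb is never obtained.
No rule produces morgal, and it is not given.
yultov would need morgal and pyrtal (R2), but morgal is never obtained.
None of the 5 are reached.

0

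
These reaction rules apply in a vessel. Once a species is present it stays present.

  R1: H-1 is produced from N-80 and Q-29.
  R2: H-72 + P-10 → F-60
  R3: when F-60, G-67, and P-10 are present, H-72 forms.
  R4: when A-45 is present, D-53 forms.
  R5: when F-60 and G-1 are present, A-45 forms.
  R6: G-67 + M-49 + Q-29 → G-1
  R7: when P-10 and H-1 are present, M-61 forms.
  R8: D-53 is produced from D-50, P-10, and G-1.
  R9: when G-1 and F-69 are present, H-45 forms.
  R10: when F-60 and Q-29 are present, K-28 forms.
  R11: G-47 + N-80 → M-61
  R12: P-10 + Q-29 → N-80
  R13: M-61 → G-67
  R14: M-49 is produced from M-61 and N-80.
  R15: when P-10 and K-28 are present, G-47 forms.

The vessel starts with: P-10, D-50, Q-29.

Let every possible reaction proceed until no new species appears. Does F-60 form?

F-60 would need H-72 and P-10 (R2), but H-72 never forms.

No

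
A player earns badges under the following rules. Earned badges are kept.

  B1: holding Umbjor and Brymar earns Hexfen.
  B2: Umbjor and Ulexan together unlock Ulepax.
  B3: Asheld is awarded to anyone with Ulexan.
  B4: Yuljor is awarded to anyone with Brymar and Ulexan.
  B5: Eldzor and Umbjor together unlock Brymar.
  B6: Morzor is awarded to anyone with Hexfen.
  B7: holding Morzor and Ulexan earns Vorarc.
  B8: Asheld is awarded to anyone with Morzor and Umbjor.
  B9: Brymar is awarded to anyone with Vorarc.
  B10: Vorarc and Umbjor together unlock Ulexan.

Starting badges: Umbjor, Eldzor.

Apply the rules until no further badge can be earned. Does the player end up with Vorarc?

Vorarc would need Morzor and Ulexan (B7), but Ulexan is never earned.

No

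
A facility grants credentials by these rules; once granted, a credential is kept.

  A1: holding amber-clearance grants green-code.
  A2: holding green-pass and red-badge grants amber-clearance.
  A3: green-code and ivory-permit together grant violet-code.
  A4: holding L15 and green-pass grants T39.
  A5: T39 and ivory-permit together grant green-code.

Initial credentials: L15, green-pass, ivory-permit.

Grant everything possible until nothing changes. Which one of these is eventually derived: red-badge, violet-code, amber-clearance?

Holding L15 and green-pass grants T39 (A4).
Holding T39 and ivory-permit grants green-code (A5).
Holding green-code and ivory-permit grants violet-code (A3).
No rule produces red-badge, and it is not given. amber-clearance would need green-pass and red-badge (A2), but red-badge is never granted.

violet-code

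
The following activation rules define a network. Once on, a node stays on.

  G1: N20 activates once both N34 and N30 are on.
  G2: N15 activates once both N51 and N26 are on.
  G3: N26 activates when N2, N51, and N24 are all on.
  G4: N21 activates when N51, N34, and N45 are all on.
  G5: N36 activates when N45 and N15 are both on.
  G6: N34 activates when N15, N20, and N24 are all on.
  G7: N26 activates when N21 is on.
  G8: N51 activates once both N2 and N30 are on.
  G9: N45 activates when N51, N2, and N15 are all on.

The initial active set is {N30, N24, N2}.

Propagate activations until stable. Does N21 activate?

N21 would need N51, N34, and N45 (G4), but N34 never turns on.

No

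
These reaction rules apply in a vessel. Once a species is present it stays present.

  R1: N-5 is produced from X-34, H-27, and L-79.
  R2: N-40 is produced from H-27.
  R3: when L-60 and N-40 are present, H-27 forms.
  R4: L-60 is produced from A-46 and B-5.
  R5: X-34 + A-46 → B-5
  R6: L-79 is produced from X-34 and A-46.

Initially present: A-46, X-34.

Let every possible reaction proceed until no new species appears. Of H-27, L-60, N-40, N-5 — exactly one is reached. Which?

X-34 and A-46 present → B-5 forms (R5).
A-46 and B-5 present → L-60 forms (R4).
H-27 would need L-60 and N-40 (R3), but N-40 never forms. N-40 would need H-27 (R2), but H-27 never forms. N-5 would need X-34, H-27, and L-79 (R1), but H-27 never forms.

L-60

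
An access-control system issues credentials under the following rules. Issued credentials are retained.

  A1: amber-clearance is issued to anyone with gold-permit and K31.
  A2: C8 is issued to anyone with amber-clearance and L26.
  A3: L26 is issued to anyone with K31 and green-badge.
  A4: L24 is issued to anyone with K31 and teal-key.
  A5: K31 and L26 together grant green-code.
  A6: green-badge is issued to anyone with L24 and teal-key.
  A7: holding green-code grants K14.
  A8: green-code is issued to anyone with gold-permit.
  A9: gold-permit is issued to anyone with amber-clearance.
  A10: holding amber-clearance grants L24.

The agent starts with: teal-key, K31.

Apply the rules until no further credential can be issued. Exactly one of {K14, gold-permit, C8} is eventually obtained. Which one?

Holding K31 and teal-key grants L24 (A4).
Holding L24 and teal-key grants green-badge (A6).
Holding K31 and green-badge grants L26 (A3).
Holding K31 and L26 grants green-code (A5).
Holding green-code grants K14 (A7).
C8 would need amber-clearance and L26 (A2), but amber-clearance is never granted. gold-permit would need amber-clearance (A9), but amber-clearance is never granted.

K14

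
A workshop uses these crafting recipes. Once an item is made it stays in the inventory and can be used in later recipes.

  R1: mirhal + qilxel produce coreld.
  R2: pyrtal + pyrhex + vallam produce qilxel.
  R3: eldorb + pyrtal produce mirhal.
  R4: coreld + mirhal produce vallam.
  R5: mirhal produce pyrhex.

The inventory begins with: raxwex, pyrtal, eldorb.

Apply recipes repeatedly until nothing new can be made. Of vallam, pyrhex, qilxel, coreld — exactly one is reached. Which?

pyrhex

Using R3, eldorb and pyrtal make mirhal.
mirhal → pyrhex (R5).
qilxel would need pyrtal, pyrhex, and vallam (R2), but vallam is never obtained. vallam would need coreld and mirhal (R4), but coreld is never obtained. coreld would need mirhal and qilxel (R1), but qilxel is never obtained.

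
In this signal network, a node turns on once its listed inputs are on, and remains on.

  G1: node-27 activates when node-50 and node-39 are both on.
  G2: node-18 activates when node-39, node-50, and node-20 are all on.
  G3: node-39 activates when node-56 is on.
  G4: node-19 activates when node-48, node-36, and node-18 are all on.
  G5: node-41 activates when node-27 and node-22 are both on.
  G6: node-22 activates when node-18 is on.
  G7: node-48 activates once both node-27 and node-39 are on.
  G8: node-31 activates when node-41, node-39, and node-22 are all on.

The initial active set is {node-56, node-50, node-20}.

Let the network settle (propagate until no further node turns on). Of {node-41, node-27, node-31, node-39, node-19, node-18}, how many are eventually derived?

G3: node-56 on → node-39 on.
node-39, node-50, and node-20 are on, so node-18 activates (G2).
node-50 and node-39 are on, so node-27 activates (G1).
node-18 is on, so node-22 activates (G6).
node-27 and node-22 are on, so node-41 activates (G5).
node-41, node-39, and node-22 are on, so node-31 activates (G8).
node-41: reached.
node-27: reached.
node-31: reached.
node-39: reached.
node-19 would need node-48, node-36, and node-18 (G4), but node-36 never turns on.
node-18: reached.
Reached: node-41, node-27, node-31, node-39, and node-18 — 5 of the 6.

5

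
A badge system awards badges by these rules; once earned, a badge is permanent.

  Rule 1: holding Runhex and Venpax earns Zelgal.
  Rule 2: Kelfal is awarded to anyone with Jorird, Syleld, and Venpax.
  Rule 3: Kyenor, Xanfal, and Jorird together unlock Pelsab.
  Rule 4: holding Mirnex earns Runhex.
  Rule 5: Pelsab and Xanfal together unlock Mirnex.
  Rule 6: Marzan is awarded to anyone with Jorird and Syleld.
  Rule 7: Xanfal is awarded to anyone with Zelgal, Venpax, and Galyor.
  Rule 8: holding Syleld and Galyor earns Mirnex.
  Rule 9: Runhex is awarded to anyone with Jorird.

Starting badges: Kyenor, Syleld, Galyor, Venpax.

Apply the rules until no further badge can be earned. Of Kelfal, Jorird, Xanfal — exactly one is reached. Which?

With Syleld and Galyor, Mirnex is earned (Rule 8).
With Mirnex, Runhex is earned (Rule 4).
With Runhex and Venpax, Zelgal is earned (Rule 1).
With Zelgal, Venpax, and Galyor, Xanfal is earned (Rule 7).
No rule produces Jorird, and it is not given. Kelfal would need Jorird, Syleld, and Venpax (Rule 2), but Jorird is never earned.

Xanfal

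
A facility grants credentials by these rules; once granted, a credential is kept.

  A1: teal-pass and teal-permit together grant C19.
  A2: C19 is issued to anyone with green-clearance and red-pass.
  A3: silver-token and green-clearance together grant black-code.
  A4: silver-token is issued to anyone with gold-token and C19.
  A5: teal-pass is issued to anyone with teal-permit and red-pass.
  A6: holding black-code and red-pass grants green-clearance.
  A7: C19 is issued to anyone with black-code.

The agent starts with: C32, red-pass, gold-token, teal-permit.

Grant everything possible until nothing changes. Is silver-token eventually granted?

Yes

Holding teal-permit and red-pass grants teal-pass (A5).
Holding teal-pass and teal-permit grants C19 (A1).
Holding gold-token and C19 grants silver-token (A4).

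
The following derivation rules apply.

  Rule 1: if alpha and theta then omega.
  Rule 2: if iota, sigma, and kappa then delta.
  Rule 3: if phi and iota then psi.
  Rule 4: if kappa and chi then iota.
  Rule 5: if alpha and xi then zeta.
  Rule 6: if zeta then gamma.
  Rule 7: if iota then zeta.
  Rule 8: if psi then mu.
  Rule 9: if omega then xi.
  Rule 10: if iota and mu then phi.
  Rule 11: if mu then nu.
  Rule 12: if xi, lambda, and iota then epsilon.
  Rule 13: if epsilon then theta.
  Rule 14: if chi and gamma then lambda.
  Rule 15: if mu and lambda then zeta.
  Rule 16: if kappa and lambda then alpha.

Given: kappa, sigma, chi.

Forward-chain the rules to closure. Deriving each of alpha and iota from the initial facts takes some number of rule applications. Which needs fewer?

iota: From kappa and chi, Rule 4 gives iota. [1 rule application]
alpha: From kappa and chi, Rule 4 gives iota. From iota, Rule 7 gives zeta. zeta holds, so gamma follows (Rule 6). chi and gamma hold, so lambda follows (Rule 14). kappa and lambda hold, so alpha follows (Rule 16). [5 rule applications]
iota needs fewer.

iota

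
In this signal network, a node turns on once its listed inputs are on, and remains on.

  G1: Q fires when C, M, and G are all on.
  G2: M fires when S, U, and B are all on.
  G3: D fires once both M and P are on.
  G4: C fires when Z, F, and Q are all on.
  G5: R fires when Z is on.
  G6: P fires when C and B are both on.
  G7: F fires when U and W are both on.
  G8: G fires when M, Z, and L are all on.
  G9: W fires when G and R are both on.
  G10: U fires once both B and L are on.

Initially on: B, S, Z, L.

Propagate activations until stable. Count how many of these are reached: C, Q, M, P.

1

B and L are on, so U fires (G10).
G2: S, U, and B on → M on.
C would need Z, F, and Q (G4), but Q never turns on.
Q would need C, M, and G (G1), but C never turns on.
M: reached.
P would need C and B (G6), but C never turns on.
Reached: M — 1 of the 4.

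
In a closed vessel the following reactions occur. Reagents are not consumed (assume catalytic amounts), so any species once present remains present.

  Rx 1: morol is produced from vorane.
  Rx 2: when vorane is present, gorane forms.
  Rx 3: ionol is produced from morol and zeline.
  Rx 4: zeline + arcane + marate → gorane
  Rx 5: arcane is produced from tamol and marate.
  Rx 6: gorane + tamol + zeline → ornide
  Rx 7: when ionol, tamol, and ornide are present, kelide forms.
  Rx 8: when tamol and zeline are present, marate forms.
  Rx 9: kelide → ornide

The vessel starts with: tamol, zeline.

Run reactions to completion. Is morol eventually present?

No

morol would need vorane (Rx 1), but vorane never forms.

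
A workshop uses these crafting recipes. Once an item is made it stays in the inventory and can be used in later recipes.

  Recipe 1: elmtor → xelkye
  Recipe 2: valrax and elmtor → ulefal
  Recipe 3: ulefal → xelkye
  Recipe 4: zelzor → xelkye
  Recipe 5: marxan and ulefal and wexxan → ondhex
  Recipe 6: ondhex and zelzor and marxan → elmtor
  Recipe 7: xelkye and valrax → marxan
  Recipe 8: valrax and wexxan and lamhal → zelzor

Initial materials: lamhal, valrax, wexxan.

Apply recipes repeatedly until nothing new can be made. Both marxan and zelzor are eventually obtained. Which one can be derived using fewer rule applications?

zelzor

zelzor: Using Recipe 8, valrax, wexxan, and lamhal make zelzor. [1 rule application]
marxan: Using Recipe 8, valrax, wexxan, and lamhal make zelzor. Using Recipe 4, zelzor makes xelkye. xelkye and valrax → marxan (Recipe 7). [3 rule applications]
zelzor needs fewer.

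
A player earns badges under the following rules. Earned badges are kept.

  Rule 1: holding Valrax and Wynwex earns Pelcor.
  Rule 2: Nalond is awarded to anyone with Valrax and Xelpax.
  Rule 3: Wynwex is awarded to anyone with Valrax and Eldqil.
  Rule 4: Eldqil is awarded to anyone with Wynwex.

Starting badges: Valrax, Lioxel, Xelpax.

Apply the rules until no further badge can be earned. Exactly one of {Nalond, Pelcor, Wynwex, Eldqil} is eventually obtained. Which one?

Nalond

With Valrax and Xelpax, Nalond is earned (Rule 2).
Pelcor would need Valrax and Wynwex (Rule 1), but Wynwex is never earned. Eldqil would need Wynwex (Rule 4), but Wynwex is never earned. Wynwex would need Valrax and Eldqil (Rule 3), but Eldqil is never earned.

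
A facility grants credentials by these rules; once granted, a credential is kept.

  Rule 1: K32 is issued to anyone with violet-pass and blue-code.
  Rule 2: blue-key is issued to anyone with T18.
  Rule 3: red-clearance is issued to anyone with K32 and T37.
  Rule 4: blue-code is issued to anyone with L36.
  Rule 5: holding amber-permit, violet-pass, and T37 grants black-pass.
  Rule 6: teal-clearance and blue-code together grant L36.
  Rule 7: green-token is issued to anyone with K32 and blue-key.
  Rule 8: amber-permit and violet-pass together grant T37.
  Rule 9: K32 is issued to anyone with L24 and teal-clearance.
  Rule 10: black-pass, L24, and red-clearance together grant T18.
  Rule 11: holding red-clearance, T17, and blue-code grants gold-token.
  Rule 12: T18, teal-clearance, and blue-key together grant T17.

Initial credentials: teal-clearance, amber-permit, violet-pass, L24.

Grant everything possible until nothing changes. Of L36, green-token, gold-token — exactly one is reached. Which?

green-token

Holding amber-permit and violet-pass grants T37 (Rule 8).
Holding L24 and teal-clearance grants K32 (Rule 9).
Holding K32 and T37 grants red-clearance (Rule 3).
Holding amber-permit, violet-pass, and T37 grants black-pass (Rule 5).
Holding black-pass, L24, and red-clearance grants T18 (Rule 10).
Holding T18 grants blue-key (Rule 2).
Holding K32 and blue-key grants green-token (Rule 7).
gold-token would need red-clearance, T17, and blue-code (Rule 11), but blue-code is never granted. L36 would need teal-clearance and blue-code (Rule 6), but blue-code is never granted.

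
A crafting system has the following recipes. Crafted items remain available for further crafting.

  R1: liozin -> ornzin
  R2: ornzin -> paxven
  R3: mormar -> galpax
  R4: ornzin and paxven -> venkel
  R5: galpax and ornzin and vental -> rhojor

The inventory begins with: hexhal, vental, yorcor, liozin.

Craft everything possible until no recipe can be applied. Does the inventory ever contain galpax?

galpax would need mormar (R3), but mormar is never obtained.

No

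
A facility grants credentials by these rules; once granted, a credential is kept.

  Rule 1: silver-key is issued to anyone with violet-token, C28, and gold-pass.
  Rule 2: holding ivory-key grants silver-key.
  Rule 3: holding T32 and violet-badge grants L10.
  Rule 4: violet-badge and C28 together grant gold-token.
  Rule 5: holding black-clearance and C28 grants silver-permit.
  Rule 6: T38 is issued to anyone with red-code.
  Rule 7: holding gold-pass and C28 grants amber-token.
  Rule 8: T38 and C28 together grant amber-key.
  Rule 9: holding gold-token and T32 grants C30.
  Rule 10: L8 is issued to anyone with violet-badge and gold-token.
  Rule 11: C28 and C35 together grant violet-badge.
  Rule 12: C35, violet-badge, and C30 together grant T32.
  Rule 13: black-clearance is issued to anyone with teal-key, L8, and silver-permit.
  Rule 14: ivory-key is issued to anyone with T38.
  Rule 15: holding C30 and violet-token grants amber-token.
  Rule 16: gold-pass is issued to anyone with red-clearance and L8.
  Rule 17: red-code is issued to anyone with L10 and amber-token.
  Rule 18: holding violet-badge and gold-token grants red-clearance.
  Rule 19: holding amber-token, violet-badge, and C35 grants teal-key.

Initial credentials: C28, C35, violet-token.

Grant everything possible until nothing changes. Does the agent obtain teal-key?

Yes

Holding C28 and C35 grants violet-badge (Rule 11).
Holding violet-badge and C28 grants gold-token (Rule 4).
Holding violet-badge and gold-token grants L8 (Rule 10).
Holding violet-badge and gold-token grants red-clearance (Rule 18).
Holding red-clearance and L8 grants gold-pass (Rule 16).
Holding gold-pass and C28 grants amber-token (Rule 7).
Holding amber-token, violet-badge, and C35 grants teal-key (Rule 19).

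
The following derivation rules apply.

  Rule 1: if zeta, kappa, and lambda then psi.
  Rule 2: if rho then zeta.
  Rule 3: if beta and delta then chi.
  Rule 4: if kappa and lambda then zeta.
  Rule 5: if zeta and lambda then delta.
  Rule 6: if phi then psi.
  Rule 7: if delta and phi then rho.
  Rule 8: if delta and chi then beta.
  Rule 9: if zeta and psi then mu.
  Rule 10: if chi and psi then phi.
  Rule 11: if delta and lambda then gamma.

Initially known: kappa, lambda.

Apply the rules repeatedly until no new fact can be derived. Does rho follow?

rho would need delta and phi (Rule 7), but phi is never established.

No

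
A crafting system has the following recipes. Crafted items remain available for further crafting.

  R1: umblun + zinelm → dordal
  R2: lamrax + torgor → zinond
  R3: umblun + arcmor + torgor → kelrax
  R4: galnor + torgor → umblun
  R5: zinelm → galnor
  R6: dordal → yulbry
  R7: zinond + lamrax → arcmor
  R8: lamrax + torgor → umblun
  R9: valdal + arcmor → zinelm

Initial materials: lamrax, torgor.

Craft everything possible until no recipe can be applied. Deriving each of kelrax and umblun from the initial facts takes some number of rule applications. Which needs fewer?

umblun: lamrax + torgor → umblun (R8). [1 rule application]
kelrax: Using R2, lamrax and torgor make zinond. Using R8, lamrax and torgor make umblun. zinond + lamrax → arcmor (R7). Using R3, umblun, arcmor, and torgor make kelrax. [4 rule applications]
umblun needs fewer.

umblun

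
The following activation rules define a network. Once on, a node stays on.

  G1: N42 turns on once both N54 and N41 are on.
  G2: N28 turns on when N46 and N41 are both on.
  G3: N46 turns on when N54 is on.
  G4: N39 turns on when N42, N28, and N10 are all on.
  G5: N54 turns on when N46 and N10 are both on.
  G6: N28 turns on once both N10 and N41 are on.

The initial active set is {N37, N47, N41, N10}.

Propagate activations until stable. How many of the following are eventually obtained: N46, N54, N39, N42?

N46 would need N54 (G3), but N54 never turns on.
N54 would need N46 and N10 (G5), but N46 never turns on.
N39 would need N42, N28, and N10 (G4), but N42 never turns on.
N42 would need N54 and N41 (G1), but N54 never turns on.
None of the 4 are reached.

0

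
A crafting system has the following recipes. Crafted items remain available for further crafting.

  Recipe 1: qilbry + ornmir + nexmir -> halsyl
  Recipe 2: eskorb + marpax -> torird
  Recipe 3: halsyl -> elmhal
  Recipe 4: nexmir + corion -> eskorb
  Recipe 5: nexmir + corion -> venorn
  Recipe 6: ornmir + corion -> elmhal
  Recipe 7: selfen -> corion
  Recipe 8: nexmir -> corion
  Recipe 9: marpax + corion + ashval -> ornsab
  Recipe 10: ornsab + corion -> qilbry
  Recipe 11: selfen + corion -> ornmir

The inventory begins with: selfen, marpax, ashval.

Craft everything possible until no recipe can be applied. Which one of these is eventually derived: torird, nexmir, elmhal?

Using Recipe 7, selfen makes corion.
selfen + corion -> ornmir (Recipe 11).
Using Recipe 6, ornmir and corion make elmhal.
torird would need eskorb and marpax (Recipe 2), but eskorb is never obtained. No rule produces nexmir, and it is not given.

elmhal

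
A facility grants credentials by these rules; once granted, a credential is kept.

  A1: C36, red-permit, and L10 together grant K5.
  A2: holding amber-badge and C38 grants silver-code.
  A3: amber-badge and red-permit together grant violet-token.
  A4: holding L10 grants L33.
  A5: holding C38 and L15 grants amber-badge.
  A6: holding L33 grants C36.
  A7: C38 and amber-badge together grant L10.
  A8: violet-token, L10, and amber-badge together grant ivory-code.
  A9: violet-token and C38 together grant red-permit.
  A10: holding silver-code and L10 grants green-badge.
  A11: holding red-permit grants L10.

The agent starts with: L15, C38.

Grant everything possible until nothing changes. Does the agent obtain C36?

Holding C38 and L15 grants amber-badge (A5).
Holding C38 and amber-badge grants L10 (A7).
Holding L10 grants L33 (A4).
Holding L33 grants C36 (A6).

Yes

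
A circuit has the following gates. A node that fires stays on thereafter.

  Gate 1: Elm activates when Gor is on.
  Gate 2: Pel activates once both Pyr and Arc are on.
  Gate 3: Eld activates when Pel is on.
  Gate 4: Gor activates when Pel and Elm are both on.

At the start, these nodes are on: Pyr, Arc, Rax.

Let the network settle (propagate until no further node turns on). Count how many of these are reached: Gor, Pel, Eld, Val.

2

Gate 2: Pyr and Arc on → Pel on.
Pel is on, so Eld activates (Gate 3).
Gor would need Pel and Elm (Gate 4), but Elm never turns on.
Pel: reached.
Eld: reached.
No rule produces Val, and it is not given.
Reached: Pel and Eld — 2 of the 4.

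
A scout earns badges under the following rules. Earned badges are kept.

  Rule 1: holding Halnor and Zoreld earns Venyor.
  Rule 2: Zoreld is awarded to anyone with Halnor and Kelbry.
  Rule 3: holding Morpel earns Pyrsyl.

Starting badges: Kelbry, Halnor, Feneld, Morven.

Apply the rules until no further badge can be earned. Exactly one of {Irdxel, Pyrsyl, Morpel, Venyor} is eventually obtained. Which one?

Venyor

With Halnor and Kelbry, Zoreld is earned (Rule 2).
With Halnor and Zoreld, Venyor is earned (Rule 1).
No rule produces Morpel, and it is not given. Pyrsyl would need Morpel (Rule 3), but Morpel is never earned. No rule produces Irdxel, and it is not given.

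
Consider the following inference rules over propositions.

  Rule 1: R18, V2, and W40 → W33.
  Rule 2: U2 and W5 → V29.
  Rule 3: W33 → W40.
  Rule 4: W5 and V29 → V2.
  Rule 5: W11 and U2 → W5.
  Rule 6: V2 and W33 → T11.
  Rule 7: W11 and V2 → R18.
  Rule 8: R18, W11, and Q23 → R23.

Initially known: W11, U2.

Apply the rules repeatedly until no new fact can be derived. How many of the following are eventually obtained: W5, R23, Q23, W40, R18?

W11 and U2 hold, so W5 follows (Rule 5).
From U2 and W5, Rule 2 gives V29.
W5 and V29 hold, so V2 follows (Rule 4).
W11 and V2 hold, so R18 follows (Rule 7).
W5: reached.
R23 would need R18, W11, and Q23 (Rule 8), but Q23 is never established.
No rule produces Q23, and it is not given.
W40 would need W33 (Rule 3), but W33 is never established.
R18: reached.
Reached: W5 and R18 — 2 of the 5.

2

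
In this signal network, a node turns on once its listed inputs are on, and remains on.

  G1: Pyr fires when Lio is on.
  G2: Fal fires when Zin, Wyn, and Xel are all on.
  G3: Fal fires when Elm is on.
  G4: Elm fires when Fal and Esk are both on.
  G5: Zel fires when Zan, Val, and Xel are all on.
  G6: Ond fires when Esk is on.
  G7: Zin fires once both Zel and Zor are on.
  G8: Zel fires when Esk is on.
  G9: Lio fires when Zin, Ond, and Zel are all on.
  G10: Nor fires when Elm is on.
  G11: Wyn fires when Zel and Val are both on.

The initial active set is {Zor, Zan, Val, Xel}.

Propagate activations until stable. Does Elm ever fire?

No

Elm would need Fal and Esk (G4), but Esk never turns on.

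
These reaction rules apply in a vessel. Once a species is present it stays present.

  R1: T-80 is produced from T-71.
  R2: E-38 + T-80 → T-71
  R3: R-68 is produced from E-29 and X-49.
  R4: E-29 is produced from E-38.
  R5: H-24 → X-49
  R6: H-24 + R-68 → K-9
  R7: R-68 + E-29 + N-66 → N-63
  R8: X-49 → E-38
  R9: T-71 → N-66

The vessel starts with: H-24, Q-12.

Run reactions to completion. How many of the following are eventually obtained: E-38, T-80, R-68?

2

H-24 present → X-49 forms (R5).
X-49 present → E-38 forms (R8).
E-38 present → E-29 forms (R4).
E-29 and X-49 present → R-68 forms (R3).
E-38: reached.
T-80 would need T-71 (R1), but T-71 never forms.
R-68: reached.
Reached: E-38 and R-68 — 2 of the 3.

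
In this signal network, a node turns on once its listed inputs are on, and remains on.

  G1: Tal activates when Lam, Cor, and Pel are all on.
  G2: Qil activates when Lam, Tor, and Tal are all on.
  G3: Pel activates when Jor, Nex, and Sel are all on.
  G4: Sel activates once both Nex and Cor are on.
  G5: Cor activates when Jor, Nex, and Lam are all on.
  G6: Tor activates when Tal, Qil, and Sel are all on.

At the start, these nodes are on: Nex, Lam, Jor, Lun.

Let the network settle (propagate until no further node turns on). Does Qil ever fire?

No

Qil would need Lam, Tor, and Tal (G2), but Tor never turns on.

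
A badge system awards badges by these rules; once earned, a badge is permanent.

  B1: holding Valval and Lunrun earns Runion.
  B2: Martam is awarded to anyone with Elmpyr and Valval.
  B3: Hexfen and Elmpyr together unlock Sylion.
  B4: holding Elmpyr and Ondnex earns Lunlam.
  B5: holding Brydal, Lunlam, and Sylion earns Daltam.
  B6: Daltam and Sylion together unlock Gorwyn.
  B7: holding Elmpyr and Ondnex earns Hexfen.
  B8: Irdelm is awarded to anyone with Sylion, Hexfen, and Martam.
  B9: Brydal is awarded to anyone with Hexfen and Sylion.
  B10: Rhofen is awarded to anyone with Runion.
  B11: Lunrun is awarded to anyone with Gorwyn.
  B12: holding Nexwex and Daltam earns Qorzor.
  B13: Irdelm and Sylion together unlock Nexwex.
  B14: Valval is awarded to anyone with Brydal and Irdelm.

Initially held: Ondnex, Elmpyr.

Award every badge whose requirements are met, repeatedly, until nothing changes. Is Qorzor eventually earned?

Qorzor would need Nexwex and Daltam (B12), but Nexwex is never earned.

No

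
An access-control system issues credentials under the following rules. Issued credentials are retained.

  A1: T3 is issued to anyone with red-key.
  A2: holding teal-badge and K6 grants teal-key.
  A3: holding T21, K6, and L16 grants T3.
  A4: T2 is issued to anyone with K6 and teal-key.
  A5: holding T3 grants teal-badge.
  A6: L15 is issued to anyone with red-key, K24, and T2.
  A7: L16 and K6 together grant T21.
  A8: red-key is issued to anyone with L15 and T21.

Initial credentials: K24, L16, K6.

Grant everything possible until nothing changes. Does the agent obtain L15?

No

L15 would need red-key, K24, and T2 (A6), but red-key is never granted.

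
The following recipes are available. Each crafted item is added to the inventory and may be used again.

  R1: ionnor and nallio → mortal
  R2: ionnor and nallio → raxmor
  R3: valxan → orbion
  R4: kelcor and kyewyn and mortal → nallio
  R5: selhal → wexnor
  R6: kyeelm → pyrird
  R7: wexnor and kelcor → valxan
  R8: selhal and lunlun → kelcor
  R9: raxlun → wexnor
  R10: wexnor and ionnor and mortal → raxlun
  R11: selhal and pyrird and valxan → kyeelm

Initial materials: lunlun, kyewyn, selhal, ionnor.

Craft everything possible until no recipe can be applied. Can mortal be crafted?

No

mortal would need ionnor and nallio (R1), but nallio is never obtained.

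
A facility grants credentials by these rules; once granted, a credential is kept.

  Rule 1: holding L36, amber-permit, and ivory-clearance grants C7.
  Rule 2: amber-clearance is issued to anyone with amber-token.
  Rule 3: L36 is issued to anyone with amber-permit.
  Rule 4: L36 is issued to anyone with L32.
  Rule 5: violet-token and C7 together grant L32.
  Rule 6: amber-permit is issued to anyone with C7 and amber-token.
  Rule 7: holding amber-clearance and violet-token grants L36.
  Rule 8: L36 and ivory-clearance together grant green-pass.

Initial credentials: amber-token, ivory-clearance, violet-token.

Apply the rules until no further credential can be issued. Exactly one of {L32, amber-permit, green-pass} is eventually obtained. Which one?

Holding amber-token grants amber-clearance (Rule 2).
Holding amber-clearance and violet-token grants L36 (Rule 7).
Holding L36 and ivory-clearance grants green-pass (Rule 8).
amber-permit would need C7 and amber-token (Rule 6), but C7 is never granted. L32 would need violet-token and C7 (Rule 5), but C7 is never granted.

green-pass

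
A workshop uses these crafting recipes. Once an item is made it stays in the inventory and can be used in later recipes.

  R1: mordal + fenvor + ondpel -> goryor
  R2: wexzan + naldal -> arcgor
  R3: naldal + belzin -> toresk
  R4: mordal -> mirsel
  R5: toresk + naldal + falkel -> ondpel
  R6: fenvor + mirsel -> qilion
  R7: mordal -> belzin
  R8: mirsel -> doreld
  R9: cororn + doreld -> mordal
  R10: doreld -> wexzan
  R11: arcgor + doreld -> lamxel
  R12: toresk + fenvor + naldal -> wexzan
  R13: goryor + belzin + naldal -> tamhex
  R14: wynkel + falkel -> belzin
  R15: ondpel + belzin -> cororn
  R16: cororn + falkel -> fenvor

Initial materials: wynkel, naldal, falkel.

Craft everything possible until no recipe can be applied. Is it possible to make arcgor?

Using R14, wynkel and falkel make belzin.
Using R3, naldal and belzin make toresk.
toresk + naldal + falkel -> ondpel (R5).
Using R15, ondpel and belzin make cororn.
cororn + falkel -> fenvor (R16).
Using R12, toresk, fenvor, and naldal make wexzan.
wexzan + naldal -> arcgor (R2).

Yes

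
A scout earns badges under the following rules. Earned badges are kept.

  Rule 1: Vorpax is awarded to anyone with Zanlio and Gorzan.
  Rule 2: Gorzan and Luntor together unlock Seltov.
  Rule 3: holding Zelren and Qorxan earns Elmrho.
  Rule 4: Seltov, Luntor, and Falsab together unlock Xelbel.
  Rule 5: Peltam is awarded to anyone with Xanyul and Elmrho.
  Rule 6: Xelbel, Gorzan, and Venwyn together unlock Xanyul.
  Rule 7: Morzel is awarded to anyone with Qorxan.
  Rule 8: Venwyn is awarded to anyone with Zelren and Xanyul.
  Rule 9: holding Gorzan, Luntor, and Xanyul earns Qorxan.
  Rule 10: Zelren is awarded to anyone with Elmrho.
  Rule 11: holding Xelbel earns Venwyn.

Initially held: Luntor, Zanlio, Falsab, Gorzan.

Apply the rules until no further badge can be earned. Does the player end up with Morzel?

With Gorzan and Luntor, Seltov is earned (Rule 2).
With Seltov, Luntor, and Falsab, Xelbel is earned (Rule 4).
With Xelbel, Venwyn is earned (Rule 11).
With Xelbel, Gorzan, and Venwyn, Xanyul is earned (Rule 6).
With Gorzan, Luntor, and Xanyul, Qorxan is earned (Rule 9).
With Qorxan, Morzel is earned (Rule 7).

Yes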